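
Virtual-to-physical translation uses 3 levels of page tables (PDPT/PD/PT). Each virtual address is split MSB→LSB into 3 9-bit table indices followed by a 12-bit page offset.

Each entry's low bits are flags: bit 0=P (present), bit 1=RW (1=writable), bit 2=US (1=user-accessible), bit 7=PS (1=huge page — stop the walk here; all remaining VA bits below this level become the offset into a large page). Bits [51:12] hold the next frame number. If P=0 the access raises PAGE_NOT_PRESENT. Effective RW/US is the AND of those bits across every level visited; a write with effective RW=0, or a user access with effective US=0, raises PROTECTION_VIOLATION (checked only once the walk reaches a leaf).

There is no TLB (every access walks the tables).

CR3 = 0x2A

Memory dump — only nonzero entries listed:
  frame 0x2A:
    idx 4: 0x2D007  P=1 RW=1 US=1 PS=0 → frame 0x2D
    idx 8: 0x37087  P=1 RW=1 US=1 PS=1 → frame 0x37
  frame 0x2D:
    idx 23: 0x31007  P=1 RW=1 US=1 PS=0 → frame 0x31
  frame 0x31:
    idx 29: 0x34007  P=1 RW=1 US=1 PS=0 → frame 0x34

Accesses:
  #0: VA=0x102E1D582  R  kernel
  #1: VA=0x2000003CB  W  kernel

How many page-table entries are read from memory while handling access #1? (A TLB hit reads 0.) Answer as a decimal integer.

Walk each access:
#0 VA=0x102E1D582 (r,kernel):
  lvl0: tbl 0x2A, slot 4 ⇒ 0x2D007 (P1/RW1/US1/PS0)
  lvl1: tbl 0x2D, slot 23 ⇒ 0x31007 (P1/RW1/US1/PS0)
  lvl2: tbl 0x31, slot 29 ⇒ 0x34007 (P1/RW1/US1/PS0)
  ⇒ phys 0x34582  [3 reads]
#1 VA=0x2000003CB (w,kernel):
  lvl0: tbl 0x2A, slot 8 ⇒ 0x37087 (P1/RW1/US1/PS1)
  ⇒ phys 0x373CB (huge @L0)  [1 reads]

Entries read for #1: 1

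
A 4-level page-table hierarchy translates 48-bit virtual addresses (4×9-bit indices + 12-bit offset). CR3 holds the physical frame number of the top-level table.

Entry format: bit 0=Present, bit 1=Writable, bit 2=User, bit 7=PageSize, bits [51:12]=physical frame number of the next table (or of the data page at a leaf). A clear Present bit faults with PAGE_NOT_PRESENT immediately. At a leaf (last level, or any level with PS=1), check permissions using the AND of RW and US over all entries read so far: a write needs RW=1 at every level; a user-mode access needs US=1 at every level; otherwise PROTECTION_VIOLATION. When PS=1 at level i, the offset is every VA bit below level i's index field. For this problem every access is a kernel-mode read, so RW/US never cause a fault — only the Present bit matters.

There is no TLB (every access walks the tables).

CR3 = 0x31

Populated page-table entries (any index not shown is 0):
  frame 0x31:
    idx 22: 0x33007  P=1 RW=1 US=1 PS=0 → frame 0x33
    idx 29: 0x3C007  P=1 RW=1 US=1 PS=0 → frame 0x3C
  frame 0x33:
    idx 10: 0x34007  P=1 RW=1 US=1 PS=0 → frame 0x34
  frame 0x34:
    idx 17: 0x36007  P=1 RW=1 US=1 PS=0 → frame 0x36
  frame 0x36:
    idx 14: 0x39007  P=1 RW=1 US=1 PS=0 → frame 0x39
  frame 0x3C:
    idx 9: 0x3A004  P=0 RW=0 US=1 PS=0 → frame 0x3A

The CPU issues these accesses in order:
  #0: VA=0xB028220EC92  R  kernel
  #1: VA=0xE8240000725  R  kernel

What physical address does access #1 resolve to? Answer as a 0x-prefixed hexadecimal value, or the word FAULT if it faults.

Per-access translation:
#0 VA=0xB028220EC92 (r,kernel):
  L0: frame=0x31 idx=22 entry=0x33007 [P=1 RW=1 US=1 PS=0]
  L1: frame=0x33 idx=10 entry=0x34007 [P=1 RW=1 US=1 PS=0]
  L2: frame=0x34 idx=17 entry=0x36007 [P=1 RW=1 US=1 PS=0]
  L3: frame=0x36 idx=14 entry=0x39007 [P=1 RW=1 US=1 PS=0]
  ✓ 0x39C92  — 4 lookups
#1 VA=0xE8240000725 (r,kernel):
  L0: frame=0x31 idx=29 entry=0x3C007 [P=1 RW=1 US=1 PS=0]
  L1: frame=0x3C idx=9 entry=0x3A004 [P=0 RW=0 US=1 PS=0]
  → PAGE_NOT_PRESENT  (2 entries read)

Access #1 PA: FAULT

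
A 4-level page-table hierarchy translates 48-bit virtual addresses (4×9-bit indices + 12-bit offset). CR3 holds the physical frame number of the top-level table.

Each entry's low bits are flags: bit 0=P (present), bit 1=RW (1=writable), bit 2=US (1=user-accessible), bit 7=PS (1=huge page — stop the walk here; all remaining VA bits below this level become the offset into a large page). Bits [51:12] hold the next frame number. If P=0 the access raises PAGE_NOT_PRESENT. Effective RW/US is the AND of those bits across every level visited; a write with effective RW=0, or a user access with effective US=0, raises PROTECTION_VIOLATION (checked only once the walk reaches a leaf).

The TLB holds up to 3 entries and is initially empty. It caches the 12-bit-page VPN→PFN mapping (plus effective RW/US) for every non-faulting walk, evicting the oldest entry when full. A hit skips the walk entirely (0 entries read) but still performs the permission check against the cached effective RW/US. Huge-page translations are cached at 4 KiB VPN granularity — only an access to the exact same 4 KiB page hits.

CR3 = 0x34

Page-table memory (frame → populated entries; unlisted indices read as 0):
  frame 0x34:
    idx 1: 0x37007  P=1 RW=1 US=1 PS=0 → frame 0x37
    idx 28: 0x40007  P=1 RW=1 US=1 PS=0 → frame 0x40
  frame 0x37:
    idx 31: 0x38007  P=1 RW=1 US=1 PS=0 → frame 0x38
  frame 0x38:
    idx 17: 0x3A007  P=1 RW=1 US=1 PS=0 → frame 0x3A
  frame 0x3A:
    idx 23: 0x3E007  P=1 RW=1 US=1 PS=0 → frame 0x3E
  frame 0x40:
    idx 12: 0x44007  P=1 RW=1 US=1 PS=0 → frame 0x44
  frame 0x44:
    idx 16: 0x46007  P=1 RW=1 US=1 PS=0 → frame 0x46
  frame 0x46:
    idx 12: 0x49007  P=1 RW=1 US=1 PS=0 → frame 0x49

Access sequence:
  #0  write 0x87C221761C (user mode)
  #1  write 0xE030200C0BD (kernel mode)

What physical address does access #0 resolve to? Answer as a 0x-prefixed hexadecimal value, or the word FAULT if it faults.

Walk each access:
#0 VA=0x87C221761C (w,user):
  L0: frame=0x34 idx=1 entry=0x37007 [P=1 RW=1 US=1 PS=0]
  L1: frame=0x37 idx=31 entry=0x38007 [P=1 RW=1 US=1 PS=0]
  L2: frame=0x38 idx=17 entry=0x3A007 [P=1 RW=1 US=1 PS=0]
  L3: frame=0x3A idx=23 entry=0x3E007 [P=1 RW=1 US=1 PS=0]
  ✓ 0x3E61C  — 4 lookups
#1 VA=0xE030200C0BD (w,kernel):
  L0: frame=0x34 idx=28 entry=0x40007 [P=1 RW=1 US=1 PS=0]
  L1: frame=0x40 idx=12 entry=0x44007 [P=1 RW=1 US=1 PS=0]
  L2: frame=0x44 idx=16 entry=0x46007 [P=1 RW=1 US=1 PS=0]
  L3: frame=0x46 idx=12 entry=0x49007 [P=1 RW=1 US=1 PS=0]
  ✓ 0x490BD  — 4 lookups

Access #0 PA: 0x3E61C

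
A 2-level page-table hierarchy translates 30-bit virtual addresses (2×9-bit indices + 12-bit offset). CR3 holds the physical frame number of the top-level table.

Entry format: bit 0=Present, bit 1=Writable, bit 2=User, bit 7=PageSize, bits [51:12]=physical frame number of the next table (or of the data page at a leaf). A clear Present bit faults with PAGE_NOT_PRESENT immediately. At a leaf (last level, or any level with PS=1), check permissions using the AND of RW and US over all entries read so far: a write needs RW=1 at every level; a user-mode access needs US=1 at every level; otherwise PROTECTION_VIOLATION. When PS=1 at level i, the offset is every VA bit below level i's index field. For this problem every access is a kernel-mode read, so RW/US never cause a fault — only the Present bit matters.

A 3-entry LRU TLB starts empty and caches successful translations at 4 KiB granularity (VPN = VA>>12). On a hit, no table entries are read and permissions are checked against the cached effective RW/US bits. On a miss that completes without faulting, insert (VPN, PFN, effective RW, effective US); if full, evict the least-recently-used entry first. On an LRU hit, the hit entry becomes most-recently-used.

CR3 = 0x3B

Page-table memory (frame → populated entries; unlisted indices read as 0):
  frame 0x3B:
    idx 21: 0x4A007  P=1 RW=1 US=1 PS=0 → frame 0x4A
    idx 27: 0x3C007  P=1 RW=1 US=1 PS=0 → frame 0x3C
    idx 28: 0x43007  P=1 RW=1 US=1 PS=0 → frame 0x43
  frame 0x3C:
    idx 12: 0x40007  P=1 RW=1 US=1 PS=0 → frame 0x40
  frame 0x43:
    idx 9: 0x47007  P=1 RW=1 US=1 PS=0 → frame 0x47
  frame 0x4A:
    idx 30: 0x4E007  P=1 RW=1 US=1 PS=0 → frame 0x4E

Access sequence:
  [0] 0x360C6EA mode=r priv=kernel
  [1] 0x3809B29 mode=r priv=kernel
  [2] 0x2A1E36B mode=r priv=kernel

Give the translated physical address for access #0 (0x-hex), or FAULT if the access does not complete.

Trace:
#0 VA=0x360C6EA (r,kernel):
  L0: frame=0x3B idx=27 entry=0x3C007 [P=1 RW=1 US=1 PS=0]
  L1: frame=0x3C idx=12 entry=0x40007 [P=1 RW=1 US=1 PS=0]
  → PA=0x406EA  (2 entries read)
#1 VA=0x3809B29 (r,kernel):
  L0: frame=0x3B idx=28 entry=0x43007 [P=1 RW=1 US=1 PS=0]
  L1: frame=0x43 idx=9 entry=0x47007 [P=1 RW=1 US=1 PS=0]
  → PA=0x47B29  (2 entries read)
#2 VA=0x2A1E36B (r,kernel):
  L0: frame=0x3B idx=21 entry=0x4A007 [P=1 RW=1 US=1 PS=0]
  L1: frame=0x4A idx=30 entry=0x4E007 [P=1 RW=1 US=1 PS=0]
  → PA=0x4E36B  (2 entries read)

Access #0 PA: 0x406EA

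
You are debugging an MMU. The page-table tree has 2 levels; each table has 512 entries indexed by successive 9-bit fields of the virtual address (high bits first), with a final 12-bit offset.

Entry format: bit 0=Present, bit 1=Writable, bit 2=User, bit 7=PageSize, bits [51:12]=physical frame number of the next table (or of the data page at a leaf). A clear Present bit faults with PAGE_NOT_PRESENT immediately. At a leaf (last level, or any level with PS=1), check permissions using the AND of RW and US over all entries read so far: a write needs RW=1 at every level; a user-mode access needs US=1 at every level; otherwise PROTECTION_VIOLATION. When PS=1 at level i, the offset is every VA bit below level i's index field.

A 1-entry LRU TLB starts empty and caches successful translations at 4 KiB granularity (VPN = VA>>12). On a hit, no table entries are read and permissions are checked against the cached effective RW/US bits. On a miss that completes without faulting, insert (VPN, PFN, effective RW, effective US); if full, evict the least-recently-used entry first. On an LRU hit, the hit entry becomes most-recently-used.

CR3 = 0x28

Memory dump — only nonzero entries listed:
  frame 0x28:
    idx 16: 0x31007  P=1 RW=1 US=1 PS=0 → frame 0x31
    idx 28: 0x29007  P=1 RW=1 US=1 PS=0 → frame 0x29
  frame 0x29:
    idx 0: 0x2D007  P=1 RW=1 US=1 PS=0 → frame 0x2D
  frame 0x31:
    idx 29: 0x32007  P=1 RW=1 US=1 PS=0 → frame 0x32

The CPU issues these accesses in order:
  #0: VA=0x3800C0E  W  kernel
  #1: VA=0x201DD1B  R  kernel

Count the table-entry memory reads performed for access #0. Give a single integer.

Trace:
#0 VA=0x3800C0E (w,kernel):
  L0 @0x28[28] → 0x29007  P=1,RW=1,US=1,PS=0
  L1 @0x29[0] → 0x2D007  P=1,RW=1,US=1,PS=0
  → PA=0x2DC0E  (2 entries read)
#1 VA=0x201DD1B (r,kernel):
  L0 @0x28[16] → 0x31007  P=1,RW=1,US=1,PS=0
  L1 @0x31[29] → 0x32007  P=1,RW=1,US=1,PS=0
  → PA=0x32D1B  (2 entries read)

Entries read for #0: 2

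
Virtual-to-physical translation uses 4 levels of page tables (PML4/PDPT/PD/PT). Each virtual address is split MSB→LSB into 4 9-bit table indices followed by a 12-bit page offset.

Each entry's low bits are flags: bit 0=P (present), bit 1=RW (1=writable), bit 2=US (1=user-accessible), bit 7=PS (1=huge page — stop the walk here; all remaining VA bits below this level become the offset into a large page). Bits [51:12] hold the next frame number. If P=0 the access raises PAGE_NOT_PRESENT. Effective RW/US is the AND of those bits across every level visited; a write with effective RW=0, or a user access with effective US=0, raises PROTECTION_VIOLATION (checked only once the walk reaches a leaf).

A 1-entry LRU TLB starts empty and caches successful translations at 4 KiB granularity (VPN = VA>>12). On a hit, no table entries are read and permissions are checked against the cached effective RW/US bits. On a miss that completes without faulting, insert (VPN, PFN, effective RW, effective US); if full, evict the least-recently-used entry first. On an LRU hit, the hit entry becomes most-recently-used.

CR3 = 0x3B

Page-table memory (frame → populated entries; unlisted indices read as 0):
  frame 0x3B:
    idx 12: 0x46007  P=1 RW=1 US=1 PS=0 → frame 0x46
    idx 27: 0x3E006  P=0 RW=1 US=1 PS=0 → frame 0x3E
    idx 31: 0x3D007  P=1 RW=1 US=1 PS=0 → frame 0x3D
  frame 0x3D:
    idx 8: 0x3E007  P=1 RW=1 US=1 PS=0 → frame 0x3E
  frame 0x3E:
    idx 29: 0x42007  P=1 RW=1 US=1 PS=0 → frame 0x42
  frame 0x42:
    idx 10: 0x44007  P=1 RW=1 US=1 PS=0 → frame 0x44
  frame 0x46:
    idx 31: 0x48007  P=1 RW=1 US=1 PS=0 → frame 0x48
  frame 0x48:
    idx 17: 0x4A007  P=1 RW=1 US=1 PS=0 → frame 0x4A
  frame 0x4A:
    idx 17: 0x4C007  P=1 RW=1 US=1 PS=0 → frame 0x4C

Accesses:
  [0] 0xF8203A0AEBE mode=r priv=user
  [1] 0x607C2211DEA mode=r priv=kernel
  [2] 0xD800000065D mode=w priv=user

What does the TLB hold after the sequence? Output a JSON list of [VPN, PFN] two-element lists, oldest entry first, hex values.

Walk each access:
#0 VA=0xF8203A0AEBE (r,user):
  L0: frame=0x3B idx=31 entry=0x3D007 [P=1 RW=1 US=1 PS=0]
  L1: frame=0x3D idx=8 entry=0x3E007 [P=1 RW=1 US=1 PS=0]
  L2: frame=0x3E idx=29 entry=0x42007 [P=1 RW=1 US=1 PS=0]
  L3: frame=0x42 idx=10 entry=0x44007 [P=1 RW=1 US=1 PS=0]
  ✓ 0x44EBE  — 4 lookups
#1 VA=0x607C2211DEA (r,kernel):
  L0: frame=0x3B idx=12 entry=0x46007 [P=1 RW=1 US=1 PS=0]
  L1: frame=0x46 idx=31 entry=0x48007 [P=1 RW=1 US=1 PS=0]
  L2: frame=0x48 idx=17 entry=0x4A007 [P=1 RW=1 US=1 PS=0]
  L3: frame=0x4A idx=17 entry=0x4C007 [P=1 RW=1 US=1 PS=0]
  ✓ 0x4CDEA  — 4 lookups
#2 VA=0xD800000065D (w,user):
  L0: frame=0x3B idx=27 entry=0x3E006 [P=0 RW=1 US=1 PS=0]
  → PAGE_NOT_PRESENT  (1 entries read)

TLB: [["0x607C2211", "0x4C"]]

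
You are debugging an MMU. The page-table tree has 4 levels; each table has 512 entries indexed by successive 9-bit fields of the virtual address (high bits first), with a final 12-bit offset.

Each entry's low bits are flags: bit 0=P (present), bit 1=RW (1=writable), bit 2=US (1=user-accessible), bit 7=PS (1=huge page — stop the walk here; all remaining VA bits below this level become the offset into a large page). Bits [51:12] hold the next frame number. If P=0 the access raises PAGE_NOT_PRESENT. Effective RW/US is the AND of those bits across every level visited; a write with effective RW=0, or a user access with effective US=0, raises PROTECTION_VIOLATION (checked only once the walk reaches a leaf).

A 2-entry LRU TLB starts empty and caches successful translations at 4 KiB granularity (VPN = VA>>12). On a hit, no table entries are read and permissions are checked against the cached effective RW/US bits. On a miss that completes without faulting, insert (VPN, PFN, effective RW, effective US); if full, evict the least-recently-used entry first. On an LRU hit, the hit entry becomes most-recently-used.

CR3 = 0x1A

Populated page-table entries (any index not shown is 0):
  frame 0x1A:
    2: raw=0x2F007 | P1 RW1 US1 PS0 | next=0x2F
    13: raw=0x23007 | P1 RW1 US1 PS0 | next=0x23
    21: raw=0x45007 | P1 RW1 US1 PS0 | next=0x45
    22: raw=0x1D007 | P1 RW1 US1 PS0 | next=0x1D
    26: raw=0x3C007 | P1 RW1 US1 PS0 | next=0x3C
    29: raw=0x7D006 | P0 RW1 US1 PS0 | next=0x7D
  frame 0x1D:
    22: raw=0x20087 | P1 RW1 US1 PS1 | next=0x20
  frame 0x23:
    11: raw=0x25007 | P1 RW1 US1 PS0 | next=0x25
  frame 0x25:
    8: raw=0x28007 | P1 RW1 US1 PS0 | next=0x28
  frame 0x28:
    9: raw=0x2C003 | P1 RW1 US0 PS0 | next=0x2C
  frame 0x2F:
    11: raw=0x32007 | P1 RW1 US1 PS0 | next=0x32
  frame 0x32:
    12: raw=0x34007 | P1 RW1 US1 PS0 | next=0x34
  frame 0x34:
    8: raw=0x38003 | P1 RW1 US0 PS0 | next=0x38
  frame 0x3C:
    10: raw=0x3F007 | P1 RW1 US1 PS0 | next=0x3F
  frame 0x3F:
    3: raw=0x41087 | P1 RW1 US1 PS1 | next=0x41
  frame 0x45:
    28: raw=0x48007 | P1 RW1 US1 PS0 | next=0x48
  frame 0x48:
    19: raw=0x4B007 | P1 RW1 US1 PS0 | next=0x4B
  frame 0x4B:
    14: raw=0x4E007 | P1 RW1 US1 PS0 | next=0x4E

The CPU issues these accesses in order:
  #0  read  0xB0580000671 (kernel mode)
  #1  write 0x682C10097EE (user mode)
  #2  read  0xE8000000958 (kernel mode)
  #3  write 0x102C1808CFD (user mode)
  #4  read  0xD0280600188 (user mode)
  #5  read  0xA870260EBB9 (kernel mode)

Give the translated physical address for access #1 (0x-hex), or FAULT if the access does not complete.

Per-access translation:
#0 VA=0xB0580000671 (r,kernel):
  L0 @0x1A[22] → 0x1D007  P=1,RW=1,US=1,PS=0
  L1 @0x1D[22] → 0x20087  P=1,RW=1,US=1,PS=1
  → PA=0x20671 (huge @L1)  (2 entries read)
#1 VA=0x682C10097EE (w,user):
  L0 @0x1A[13] → 0x23007  P=1,RW=1,US=1,PS=0
  L1 @0x23[11] → 0x25007  P=1,RW=1,US=1,PS=0
  L2 @0x25[8] → 0x28007  P=1,RW=1,US=1,PS=0
  L3 @0x28[9] → 0x2C003  P=1,RW=1,US=0,PS=0
  ✗ PROTECTION_VIOLATION  [4 reads]
#2 VA=0xE8000000958 (r,kernel):
  L0 @0x1A[29] → 0x7D006  P=0,RW=1,US=1,PS=0
  ✗ PAGE_NOT_PRESENT  [1 reads]
#3 VA=0x102C1808CFD (w,user):
  L0 @0x1A[2] → 0x2F007  P=1,RW=1,US=1,PS=0
  L1 @0x2F[11] → 0x32007  P=1,RW=1,US=1,PS=0
  L2 @0x32[12] → 0x34007  P=1,RW=1,US=1,PS=0
  L3 @0x34[8] → 0x38003  P=1,RW=1,US=0,PS=0
  ✗ PROTECTION_VIOLATION  [4 reads]
#4 VA=0xD0280600188 (r,user):
  L0 @0x1A[26] → 0x3C007  P=1,RW=1,US=1,PS=0
  L1 @0x3C[10] → 0x3F007  P=1,RW=1,US=1,PS=0
  L2 @0x3F[3] → 0x41087  P=1,RW=1,US=1,PS=1
  → PA=0x41188 (huge @L2)  (3 entries read)
#5 VA=0xA870260EBB9 (r,kernel):
  L0 @0x1A[21] → 0x45007  P=1,RW=1,US=1,PS=0
  L1 @0x45[28] → 0x48007  P=1,RW=1,US=1,PS=0
  L2 @0x48[19] → 0x4B007  P=1,RW=1,US=1,PS=0
  L3 @0x4B[14] → 0x4E007  P=1,RW=1,US=1,PS=0
  → PA=0x4EBB9  (4 entries read)

Access #1 PA: FAULT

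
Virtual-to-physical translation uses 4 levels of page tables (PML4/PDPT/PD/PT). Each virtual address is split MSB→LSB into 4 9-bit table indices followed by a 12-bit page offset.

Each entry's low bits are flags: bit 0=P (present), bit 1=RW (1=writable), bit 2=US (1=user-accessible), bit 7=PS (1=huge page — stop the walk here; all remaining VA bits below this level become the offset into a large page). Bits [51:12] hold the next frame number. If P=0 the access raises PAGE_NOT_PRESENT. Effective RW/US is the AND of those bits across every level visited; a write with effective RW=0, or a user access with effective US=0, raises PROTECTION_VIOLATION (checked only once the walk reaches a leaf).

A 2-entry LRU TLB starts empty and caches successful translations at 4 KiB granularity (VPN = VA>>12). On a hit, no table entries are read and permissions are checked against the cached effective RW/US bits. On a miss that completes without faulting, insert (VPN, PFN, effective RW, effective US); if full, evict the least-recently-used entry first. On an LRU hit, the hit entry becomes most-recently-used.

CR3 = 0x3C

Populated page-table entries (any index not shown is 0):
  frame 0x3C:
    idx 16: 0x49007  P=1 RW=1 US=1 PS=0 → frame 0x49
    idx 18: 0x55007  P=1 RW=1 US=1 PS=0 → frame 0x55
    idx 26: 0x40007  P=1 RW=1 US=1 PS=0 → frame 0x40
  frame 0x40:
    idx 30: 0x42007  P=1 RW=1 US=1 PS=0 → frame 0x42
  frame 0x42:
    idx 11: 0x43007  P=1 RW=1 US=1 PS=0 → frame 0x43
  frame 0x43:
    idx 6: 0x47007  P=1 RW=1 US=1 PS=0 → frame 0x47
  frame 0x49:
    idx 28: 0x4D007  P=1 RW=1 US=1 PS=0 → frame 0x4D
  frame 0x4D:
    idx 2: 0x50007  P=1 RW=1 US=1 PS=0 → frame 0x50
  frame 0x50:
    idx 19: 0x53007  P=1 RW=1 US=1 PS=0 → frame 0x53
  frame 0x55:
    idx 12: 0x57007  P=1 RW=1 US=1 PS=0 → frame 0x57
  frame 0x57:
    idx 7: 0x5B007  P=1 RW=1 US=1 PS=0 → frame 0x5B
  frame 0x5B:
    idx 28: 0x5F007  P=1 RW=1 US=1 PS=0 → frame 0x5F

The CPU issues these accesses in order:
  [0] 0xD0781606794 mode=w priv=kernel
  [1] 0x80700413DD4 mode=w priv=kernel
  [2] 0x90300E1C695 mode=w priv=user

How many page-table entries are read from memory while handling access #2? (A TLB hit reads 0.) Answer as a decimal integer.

Walk each access:
#0 VA=0xD0781606794 (w,kernel):
  L0: frame=0x3C idx=26 entry=0x40007 [P=1 RW=1 US=1 PS=0]
  L1: frame=0x40 idx=30 entry=0x42007 [P=1 RW=1 US=1 PS=0]
  L2: frame=0x42 idx=11 entry=0x43007 [P=1 RW=1 US=1 PS=0]
  L3: frame=0x43 idx=6 entry=0x47007 [P=1 RW=1 US=1 PS=0]
  ⇒ phys 0x47794  [4 reads]
#1 VA=0x80700413DD4 (w,kernel):
  L0: frame=0x3C idx=16 entry=0x49007 [P=1 RW=1 US=1 PS=0]
  L1: frame=0x49 idx=28 entry=0x4D007 [P=1 RW=1 US=1 PS=0]
  L2: frame=0x4D idx=2 entry=0x50007 [P=1 RW=1 US=1 PS=0]
  L3: frame=0x50 idx=19 entry=0x53007 [P=1 RW=1 US=1 PS=0]
  ⇒ phys 0x53DD4  [4 reads]
#2 VA=0x90300E1C695 (w,user):
  L0: frame=0x3C idx=18 entry=0x55007 [P=1 RW=1 US=1 PS=0]
  L1: frame=0x55 idx=12 entry=0x57007 [P=1 RW=1 US=1 PS=0]
  L2: frame=0x57 idx=7 entry=0x5B007 [P=1 RW=1 US=1 PS=0]
  L3: frame=0x5B idx=28 entry=0x5F007 [P=1 RW=1 US=1 PS=0]
  ⇒ phys 0x5F695  [4 reads]

Entries read for #2: 4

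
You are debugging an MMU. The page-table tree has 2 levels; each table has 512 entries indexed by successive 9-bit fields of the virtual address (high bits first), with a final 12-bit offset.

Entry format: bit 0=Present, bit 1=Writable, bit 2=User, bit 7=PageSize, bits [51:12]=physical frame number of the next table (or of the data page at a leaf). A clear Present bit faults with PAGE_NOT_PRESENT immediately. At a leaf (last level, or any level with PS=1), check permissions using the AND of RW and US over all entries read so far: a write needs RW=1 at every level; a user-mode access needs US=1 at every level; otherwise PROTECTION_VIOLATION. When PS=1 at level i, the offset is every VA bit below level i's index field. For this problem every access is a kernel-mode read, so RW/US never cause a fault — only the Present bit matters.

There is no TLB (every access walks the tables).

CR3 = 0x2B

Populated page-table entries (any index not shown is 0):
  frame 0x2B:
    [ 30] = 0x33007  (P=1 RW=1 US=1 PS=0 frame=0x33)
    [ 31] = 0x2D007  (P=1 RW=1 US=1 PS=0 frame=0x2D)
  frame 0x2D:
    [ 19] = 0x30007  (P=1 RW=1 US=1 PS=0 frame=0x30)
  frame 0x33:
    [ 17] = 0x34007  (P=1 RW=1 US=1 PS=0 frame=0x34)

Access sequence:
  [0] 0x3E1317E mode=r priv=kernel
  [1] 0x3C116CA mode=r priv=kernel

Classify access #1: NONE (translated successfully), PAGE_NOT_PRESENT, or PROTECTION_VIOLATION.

Walk each access:
#0 VA=0x3E1317E (r,kernel):
  L0: frame=0x2B idx=31 entry=0x2D007 [P=1 RW=1 US=1 PS=0]
  L1: frame=0x2D idx=19 entry=0x30007 [P=1 RW=1 US=1 PS=0]
  ✓ 0x3017E  — 2 lookups
#1 VA=0x3C116CA (r,kernel):
  L0: frame=0x2B idx=30 entry=0x33007 [P=1 RW=1 US=1 PS=0]
  L1: frame=0x33 idx=17 entry=0x34007 [P=1 RW=1 US=1 PS=0]
  ✓ 0x346CA  — 2 lookups

Access #1 fault: NONE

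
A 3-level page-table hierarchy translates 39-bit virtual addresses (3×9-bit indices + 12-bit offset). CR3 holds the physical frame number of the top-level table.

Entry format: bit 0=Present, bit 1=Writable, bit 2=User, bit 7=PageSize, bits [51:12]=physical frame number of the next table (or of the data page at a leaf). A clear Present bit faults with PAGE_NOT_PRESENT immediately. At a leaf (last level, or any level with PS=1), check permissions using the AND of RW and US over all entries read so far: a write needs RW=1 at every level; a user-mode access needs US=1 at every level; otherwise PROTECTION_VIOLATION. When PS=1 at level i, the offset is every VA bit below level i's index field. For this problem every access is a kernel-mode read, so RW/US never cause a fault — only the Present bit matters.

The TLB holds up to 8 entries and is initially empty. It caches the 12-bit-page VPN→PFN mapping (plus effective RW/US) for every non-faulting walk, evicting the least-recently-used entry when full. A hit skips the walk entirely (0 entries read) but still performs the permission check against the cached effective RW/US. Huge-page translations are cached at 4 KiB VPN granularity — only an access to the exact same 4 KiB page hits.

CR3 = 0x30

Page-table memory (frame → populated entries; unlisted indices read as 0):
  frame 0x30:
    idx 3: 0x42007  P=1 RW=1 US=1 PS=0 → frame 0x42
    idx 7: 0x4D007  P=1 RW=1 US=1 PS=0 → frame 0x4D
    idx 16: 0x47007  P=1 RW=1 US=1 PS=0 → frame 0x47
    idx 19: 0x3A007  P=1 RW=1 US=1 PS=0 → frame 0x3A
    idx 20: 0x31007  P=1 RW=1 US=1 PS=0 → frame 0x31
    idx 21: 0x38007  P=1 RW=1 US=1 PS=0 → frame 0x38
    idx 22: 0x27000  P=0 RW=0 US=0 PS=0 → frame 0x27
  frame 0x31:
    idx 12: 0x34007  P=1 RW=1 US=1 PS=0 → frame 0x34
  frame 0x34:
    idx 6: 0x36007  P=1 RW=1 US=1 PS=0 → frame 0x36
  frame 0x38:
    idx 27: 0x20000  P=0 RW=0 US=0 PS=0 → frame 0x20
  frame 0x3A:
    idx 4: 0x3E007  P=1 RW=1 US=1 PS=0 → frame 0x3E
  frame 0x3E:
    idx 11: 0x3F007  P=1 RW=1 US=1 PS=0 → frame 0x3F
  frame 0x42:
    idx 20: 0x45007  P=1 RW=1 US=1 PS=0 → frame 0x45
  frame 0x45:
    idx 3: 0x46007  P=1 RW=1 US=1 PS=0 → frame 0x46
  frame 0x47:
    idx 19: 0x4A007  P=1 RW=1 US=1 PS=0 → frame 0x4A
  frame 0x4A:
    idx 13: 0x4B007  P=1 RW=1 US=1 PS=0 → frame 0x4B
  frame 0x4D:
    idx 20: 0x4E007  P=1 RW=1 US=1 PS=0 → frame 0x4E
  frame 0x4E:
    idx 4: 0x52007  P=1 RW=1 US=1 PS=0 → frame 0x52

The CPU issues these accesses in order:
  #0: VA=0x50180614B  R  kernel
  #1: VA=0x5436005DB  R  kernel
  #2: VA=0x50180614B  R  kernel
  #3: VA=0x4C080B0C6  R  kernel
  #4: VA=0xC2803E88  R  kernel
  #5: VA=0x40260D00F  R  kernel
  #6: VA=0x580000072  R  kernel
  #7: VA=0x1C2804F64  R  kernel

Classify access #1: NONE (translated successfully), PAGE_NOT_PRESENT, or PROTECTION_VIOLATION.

Trace:
#0 VA=0x50180614B (r,kernel):
  L0: frame=0x30 idx=20 entry=0x31007 [P=1 RW=1 US=1 PS=0]
  L1: frame=0x31 idx=12 entry=0x34007 [P=1 RW=1 US=1 PS=0]
  L2: frame=0x34 idx=6 entry=0x36007 [P=1 RW=1 US=1 PS=0]
  → PA=0x3614B  (3 entries read)
#1 VA=0x5436005DB (r,kernel):
  L0: frame=0x30 idx=21 entry=0x38007 [P=1 RW=1 US=1 PS=0]
  L1: frame=0x38 idx=27 entry=0x20000 [P=0 RW=0 US=0 PS=0]
  ✗ PAGE_NOT_PRESENT  [2 reads]
#2 VA=0x50180614B (r,kernel):
  TLB hit vpn=0x501806 → PA=0x3614B
#3 VA=0x4C080B0C6 (r,kernel):
  L0: frame=0x30 idx=19 entry=0x3A007 [P=1 RW=1 US=1 PS=0]
  L1: frame=0x3A idx=4 entry=0x3E007 [P=1 RW=1 US=1 PS=0]
  L2: frame=0x3E idx=11 entry=0x3F007 [P=1 RW=1 US=1 PS=0]
  → PA=0x3F0C6  (3 entries read)
#4 VA=0xC2803E88 (r,kernel):
  L0: frame=0x30 idx=3 entry=0x42007 [P=1 RW=1 US=1 PS=0]
  L1: frame=0x42 idx=20 entry=0x45007 [P=1 RW=1 US=1 PS=0]
  L2: frame=0x45 idx=3 entry=0x46007 [P=1 RW=1 US=1 PS=0]
  → PA=0x46E88  (3 entries read)
#5 VA=0x40260D00F (r,kernel):
  L0: frame=0x30 idx=16 entry=0x47007 [P=1 RW=1 US=1 PS=0]
  L1: frame=0x47 idx=19 entry=0x4A007 [P=1 RW=1 US=1 PS=0]
  L2: frame=0x4A idx=13 entry=0x4B007 [P=1 RW=1 US=1 PS=0]
  → PA=0x4B00F  (3 entries read)
#6 VA=0x580000072 (r,kernel):
  L0: frame=0x30 idx=22 entry=0x27000 [P=0 RW=0 US=0 PS=0]
  ✗ PAGE_NOT_PRESENT  [1 reads]
#7 VA=0x1C2804F64 (r,kernel):
  L0: frame=0x30 idx=7 entry=0x4D007 [P=1 RW=1 US=1 PS=0]
  L1: frame=0x4D idx=20 entry=0x4E007 [P=1 RW=1 US=1 PS=0]
  L2: frame=0x4E idx=4 entry=0x52007 [P=1 RW=1 US=1 PS=0]
  → PA=0x52F64  (3 entries read)

Access #1 fault: PAGE_NOT_PRESENT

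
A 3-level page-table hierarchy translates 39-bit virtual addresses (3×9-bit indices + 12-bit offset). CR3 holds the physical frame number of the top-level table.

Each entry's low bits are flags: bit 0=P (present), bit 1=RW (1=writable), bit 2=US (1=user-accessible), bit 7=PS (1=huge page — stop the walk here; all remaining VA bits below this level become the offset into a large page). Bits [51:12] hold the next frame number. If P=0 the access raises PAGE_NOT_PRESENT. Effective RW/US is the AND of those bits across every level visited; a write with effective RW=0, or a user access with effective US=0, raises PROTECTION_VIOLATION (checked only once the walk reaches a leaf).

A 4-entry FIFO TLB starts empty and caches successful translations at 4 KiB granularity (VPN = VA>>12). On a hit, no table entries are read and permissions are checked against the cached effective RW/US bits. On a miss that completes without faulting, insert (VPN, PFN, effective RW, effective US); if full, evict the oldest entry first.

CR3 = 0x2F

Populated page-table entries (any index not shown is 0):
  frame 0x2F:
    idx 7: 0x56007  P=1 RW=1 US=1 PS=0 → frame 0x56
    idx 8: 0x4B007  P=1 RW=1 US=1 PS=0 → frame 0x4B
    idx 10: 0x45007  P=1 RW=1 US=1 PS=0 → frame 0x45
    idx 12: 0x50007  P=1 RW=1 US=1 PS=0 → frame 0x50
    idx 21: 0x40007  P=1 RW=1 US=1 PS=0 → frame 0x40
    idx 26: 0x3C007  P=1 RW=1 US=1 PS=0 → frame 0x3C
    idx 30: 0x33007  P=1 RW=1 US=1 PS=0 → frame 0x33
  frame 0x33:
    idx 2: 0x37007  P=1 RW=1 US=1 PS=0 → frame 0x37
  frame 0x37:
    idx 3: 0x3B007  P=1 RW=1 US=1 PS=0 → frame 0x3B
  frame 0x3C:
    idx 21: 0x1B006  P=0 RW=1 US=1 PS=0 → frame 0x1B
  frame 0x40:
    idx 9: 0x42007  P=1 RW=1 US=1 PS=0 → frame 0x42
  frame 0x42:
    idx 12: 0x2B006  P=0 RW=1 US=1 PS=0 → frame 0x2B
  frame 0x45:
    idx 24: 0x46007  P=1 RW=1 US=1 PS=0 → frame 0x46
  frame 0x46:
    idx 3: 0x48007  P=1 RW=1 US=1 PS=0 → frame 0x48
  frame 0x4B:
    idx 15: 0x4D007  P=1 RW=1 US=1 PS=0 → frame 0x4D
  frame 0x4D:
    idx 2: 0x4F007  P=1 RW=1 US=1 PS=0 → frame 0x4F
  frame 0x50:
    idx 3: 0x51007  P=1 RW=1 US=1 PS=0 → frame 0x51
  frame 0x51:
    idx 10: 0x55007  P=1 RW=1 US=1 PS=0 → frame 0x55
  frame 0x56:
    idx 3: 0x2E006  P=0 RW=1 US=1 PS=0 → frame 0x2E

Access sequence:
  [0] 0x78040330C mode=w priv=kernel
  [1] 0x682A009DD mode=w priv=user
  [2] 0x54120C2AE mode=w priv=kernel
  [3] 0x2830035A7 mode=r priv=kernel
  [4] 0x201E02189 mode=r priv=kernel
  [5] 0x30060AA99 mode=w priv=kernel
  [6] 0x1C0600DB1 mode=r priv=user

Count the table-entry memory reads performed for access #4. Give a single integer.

Trace:
#0 VA=0x78040330C (w,kernel):
  [0] read 0x2F idx=30: raw=0x33007 flags P=1 W=1 U=1 S=0
  [1] read 0x33 idx=2: raw=0x37007 flags P=1 W=1 U=1 S=0
  [2] read 0x37 idx=3: raw=0x3B007 flags P=1 W=1 U=1 S=0
  → PA=0x3B30C  (3 entries read)
#1 VA=0x682A009DD (w,user):
  [0] read 0x2F idx=26: raw=0x3C007 flags P=1 W=1 U=1 S=0
  [1] read 0x3C idx=21: raw=0x1B006 flags P=0 W=1 U=1 S=0
  ✗ PAGE_NOT_PRESENT  [2 reads]
#2 VA=0x54120C2AE (w,kernel):
  [0] read 0x2F idx=21: raw=0x40007 flags P=1 W=1 U=1 S=0
  [1] read 0x40 idx=9: raw=0x42007 flags P=1 W=1 U=1 S=0
  [2] read 0x42 idx=12: raw=0x2B006 flags P=0 W=1 U=1 S=0
  ✗ PAGE_NOT_PRESENT  [3 reads]
#3 VA=0x2830035A7 (r,kernel):
  [0] read 0x2F idx=10: raw=0x45007 flags P=1 W=1 U=1 S=0
  [1] read 0x45 idx=24: raw=0x46007 flags P=1 W=1 U=1 S=0
  [2] read 0x46 idx=3: raw=0x48007 flags P=1 W=1 U=1 S=0
  → PA=0x485A7  (3 entries read)
#4 VA=0x201E02189 (r,kernel):
  [0] read 0x2F idx=8: raw=0x4B007 flags P=1 W=1 U=1 S=0
  [1] read 0x4B idx=15: raw=0x4D007 flags P=1 W=1 U=1 S=0
  [2] read 0x4D idx=2: raw=0x4F007 flags P=1 W=1 U=1 S=0
  → PA=0x4F189  (3 entries read)
#5 VA=0x30060AA99 (w,kernel):
  [0] read 0x2F idx=12: raw=0x50007 flags P=1 W=1 U=1 S=0
  [1] read 0x50 idx=3: raw=0x51007 flags P=1 W=1 U=1 S=0
  [2] read 0x51 idx=10: raw=0x55007 flags P=1 W=1 U=1 S=0
  → PA=0x55A99  (3 entries read)
#6 VA=0x1C0600DB1 (r,user):
  [0] read 0x2F idx=7: raw=0x56007 flags P=1 W=1 U=1 S=0
  [1] read 0x56 idx=3: raw=0x2E006 flags P=0 W=1 U=1 S=0
  ✗ PAGE_NOT_PRESENT  [2 reads]

Entries read for #4: 3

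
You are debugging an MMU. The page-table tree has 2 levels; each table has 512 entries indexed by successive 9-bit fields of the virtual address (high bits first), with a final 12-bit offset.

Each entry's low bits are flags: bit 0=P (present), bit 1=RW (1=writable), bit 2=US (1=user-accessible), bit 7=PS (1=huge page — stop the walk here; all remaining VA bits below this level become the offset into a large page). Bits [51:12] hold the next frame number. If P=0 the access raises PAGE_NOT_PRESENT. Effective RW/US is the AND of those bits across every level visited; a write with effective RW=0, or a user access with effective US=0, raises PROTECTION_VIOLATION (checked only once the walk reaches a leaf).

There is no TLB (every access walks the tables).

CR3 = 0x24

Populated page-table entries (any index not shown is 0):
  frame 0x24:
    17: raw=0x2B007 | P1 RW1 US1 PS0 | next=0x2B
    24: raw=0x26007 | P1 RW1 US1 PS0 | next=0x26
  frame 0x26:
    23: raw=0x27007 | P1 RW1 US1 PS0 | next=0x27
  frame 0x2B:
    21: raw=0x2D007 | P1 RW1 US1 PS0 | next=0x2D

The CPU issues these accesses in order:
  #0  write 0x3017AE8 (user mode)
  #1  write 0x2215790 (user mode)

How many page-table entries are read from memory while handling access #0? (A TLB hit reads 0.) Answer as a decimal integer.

Trace:
#0 VA=0x3017AE8 (w,user):
  lvl0: tbl 0x24, slot 24 ⇒ 0x26007 (P1/RW1/US1/PS0)
  lvl1: tbl 0x26, slot 23 ⇒ 0x27007 (P1/RW1/US1/PS0)
  ⇒ phys 0x27AE8  [2 reads]
#1 VA=0x2215790 (w,user):
  lvl0: tbl 0x24, slot 17 ⇒ 0x2B007 (P1/RW1/US1/PS0)
  lvl1: tbl 0x2B, slot 21 ⇒ 0x2D007 (P1/RW1/US1/PS0)
  ⇒ phys 0x2D790  [2 reads]

Entries read for #0: 2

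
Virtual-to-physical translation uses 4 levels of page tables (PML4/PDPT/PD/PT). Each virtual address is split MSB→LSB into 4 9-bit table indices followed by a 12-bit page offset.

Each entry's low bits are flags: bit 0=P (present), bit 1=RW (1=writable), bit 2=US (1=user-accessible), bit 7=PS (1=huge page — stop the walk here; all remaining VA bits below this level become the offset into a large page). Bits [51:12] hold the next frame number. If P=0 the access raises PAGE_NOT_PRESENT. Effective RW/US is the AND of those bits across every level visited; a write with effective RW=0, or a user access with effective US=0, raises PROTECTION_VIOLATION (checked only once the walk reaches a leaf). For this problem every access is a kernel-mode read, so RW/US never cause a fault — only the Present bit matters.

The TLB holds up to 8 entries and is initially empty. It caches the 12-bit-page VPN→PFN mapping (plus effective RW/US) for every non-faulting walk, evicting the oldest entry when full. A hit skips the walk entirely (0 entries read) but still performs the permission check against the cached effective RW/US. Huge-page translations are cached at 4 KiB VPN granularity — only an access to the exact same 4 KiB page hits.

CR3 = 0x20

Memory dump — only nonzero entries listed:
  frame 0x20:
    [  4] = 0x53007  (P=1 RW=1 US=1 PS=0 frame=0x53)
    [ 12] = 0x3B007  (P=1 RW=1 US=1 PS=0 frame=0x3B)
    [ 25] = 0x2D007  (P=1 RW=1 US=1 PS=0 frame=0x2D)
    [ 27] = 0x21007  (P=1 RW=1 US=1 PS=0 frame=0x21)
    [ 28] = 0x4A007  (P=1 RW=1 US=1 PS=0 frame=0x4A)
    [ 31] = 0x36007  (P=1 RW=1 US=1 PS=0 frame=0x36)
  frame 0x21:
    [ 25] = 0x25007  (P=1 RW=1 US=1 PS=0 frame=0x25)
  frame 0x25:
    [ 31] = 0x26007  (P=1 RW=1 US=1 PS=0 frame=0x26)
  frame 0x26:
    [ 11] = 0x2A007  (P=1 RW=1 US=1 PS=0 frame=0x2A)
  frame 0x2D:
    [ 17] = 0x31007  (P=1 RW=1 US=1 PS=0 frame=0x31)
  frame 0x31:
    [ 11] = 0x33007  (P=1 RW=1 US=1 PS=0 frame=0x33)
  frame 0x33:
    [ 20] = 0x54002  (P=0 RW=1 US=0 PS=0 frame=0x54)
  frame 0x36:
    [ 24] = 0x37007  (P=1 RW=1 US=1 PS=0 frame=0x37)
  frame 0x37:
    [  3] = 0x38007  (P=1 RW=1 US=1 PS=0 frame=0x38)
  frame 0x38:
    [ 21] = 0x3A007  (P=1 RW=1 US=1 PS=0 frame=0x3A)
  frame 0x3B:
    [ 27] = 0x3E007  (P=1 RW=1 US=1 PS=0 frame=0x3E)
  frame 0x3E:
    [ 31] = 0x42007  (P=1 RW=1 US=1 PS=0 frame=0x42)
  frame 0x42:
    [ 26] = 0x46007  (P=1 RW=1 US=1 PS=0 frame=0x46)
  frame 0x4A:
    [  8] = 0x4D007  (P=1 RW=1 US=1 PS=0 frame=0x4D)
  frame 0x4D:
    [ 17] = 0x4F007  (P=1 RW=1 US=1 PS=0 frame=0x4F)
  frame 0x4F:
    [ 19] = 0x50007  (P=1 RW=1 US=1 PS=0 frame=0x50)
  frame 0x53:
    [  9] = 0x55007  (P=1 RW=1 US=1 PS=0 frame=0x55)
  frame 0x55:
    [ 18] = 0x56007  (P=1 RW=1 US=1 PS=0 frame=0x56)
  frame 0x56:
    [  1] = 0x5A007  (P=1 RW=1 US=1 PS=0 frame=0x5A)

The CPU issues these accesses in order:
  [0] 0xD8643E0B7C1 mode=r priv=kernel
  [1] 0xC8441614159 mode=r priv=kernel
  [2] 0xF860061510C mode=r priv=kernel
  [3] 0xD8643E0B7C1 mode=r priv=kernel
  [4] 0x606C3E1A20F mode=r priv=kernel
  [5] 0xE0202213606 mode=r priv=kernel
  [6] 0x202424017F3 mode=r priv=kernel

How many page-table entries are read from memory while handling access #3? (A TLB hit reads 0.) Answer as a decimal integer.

Per-access translation:
#0 VA=0xD8643E0B7C1 (r,kernel):
  L0 @0x20[27] → 0x21007  P=1,RW=1,US=1,PS=0
  L1 @0x21[25] → 0x25007  P=1,RW=1,US=1,PS=0
  L2 @0x25[31] → 0x26007  P=1,RW=1,US=1,PS=0
  L3 @0x26[11] → 0x2A007  P=1,RW=1,US=1,PS=0
  → PA=0x2A7C1  (4 entries read)
#1 VA=0xC8441614159 (r,kernel):
  L0 @0x20[25] → 0x2D007  P=1,RW=1,US=1,PS=0
  L1 @0x2D[17] → 0x31007  P=1,RW=1,US=1,PS=0
  L2 @0x31[11] → 0x33007  P=1,RW=1,US=1,PS=0
  L3 @0x33[20] → 0x54002  P=0,RW=1,US=0,PS=0
  ⇒ fault: PAGE_NOT_PRESENT  — 4 lookups
#2 VA=0xF860061510C (r,kernel):
  L0 @0x20[31] → 0x36007  P=1,RW=1,US=1,PS=0
  L1 @0x36[24] → 0x37007  P=1,RW=1,US=1,PS=0
  L2 @0x37[3] → 0x38007  P=1,RW=1,US=1,PS=0
  L3 @0x38[21] → 0x3A007  P=1,RW=1,US=1,PS=0
  → PA=0x3A10C  (4 entries read)
#3 VA=0xD8643E0B7C1 (r,kernel):
  TLB hit vpn=0xD8643E0B → PA=0x2A7C1
#4 VA=0x606C3E1A20F (r,kernel):
  L0 @0x20[12] → 0x3B007  P=1,RW=1,US=1,PS=0
  L1 @0x3B[27] → 0x3E007  P=1,RW=1,US=1,PS=0
  L2 @0x3E[31] → 0x42007  P=1,RW=1,US=1,PS=0
  L3 @0x42[26] → 0x46007  P=1,RW=1,US=1,PS=0
  → PA=0x4620F  (4 entries read)
#5 VA=0xE0202213606 (r,kernel):
  L0 @0x20[28] → 0x4A007  P=1,RW=1,US=1,PS=0
  L1 @0x4A[8] → 0x4D007  P=1,RW=1,US=1,PS=0
  L2 @0x4D[17] → 0x4F007  P=1,RW=1,US=1,PS=0
  L3 @0x4F[19] → 0x50007  P=1,RW=1,US=1,PS=0
  → PA=0x50606  (4 entries read)
#6 VA=0x202424017F3 (r,kernel):
  L0 @0x20[4] → 0x53007  P=1,RW=1,US=1,PS=0
  L1 @0x53[9] → 0x55007  P=1,RW=1,US=1,PS=0
  L2 @0x55[18] → 0x56007  P=1,RW=1,US=1,PS=0
  L3 @0x56[1] → 0x5A007  P=1,RW=1,US=1,PS=0
  → PA=0x5A7F3  (4 entries read)

Entries read for #3: 0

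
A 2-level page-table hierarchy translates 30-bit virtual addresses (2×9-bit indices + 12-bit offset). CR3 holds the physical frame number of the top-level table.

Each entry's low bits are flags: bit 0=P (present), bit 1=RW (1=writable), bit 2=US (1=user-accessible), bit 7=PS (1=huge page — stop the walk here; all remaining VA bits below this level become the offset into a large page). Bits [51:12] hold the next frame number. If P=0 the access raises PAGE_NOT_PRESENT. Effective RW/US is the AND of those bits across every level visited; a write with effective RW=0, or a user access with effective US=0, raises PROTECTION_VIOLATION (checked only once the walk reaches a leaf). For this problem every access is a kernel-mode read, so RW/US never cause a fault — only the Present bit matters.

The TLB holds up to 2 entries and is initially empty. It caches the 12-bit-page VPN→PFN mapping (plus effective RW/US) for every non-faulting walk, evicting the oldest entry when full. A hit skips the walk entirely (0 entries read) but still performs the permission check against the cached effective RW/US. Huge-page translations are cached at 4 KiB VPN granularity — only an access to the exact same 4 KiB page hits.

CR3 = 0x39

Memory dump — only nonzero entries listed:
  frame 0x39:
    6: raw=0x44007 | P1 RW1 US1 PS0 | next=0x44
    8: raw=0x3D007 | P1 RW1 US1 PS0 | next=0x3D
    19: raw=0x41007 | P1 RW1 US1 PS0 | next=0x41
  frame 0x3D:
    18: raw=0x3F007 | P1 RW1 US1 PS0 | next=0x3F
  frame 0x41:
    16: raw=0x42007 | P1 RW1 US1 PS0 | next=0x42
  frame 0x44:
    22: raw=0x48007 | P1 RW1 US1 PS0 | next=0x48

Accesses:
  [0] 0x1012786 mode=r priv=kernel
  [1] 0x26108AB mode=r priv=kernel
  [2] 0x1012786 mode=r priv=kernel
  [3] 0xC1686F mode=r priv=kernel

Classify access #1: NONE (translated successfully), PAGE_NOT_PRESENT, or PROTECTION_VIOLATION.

Trace:
#0 VA=0x1012786 (r,kernel):
  L0: frame=0x39 idx=8 entry=0x3D007 [P=1 RW=1 US=1 PS=0]
  L1: frame=0x3D idx=18 entry=0x3F007 [P=1 RW=1 US=1 PS=0]
  ⇒ phys 0x3F786  [2 reads]
#1 VA=0x26108AB (r,kernel):
  L0: frame=0x39 idx=19 entry=0x41007 [P=1 RW=1 US=1 PS=0]
  L1: frame=0x41 idx=16 entry=0x42007 [P=1 RW=1 US=1 PS=0]
  ⇒ phys 0x428AB  [2 reads]
#2 VA=0x1012786 (r,kernel):
  TLB hit vpn=0x1012 → PA=0x3F786
#3 VA=0xC1686F (r,kernel):
  L0: frame=0x39 idx=6 entry=0x44007 [P=1 RW=1 US=1 PS=0]
  L1: frame=0x44 idx=22 entry=0x48007 [P=1 RW=1 US=1 PS=0]
  ⇒ phys 0x4886F  [2 reads]

Access #1 fault: NONE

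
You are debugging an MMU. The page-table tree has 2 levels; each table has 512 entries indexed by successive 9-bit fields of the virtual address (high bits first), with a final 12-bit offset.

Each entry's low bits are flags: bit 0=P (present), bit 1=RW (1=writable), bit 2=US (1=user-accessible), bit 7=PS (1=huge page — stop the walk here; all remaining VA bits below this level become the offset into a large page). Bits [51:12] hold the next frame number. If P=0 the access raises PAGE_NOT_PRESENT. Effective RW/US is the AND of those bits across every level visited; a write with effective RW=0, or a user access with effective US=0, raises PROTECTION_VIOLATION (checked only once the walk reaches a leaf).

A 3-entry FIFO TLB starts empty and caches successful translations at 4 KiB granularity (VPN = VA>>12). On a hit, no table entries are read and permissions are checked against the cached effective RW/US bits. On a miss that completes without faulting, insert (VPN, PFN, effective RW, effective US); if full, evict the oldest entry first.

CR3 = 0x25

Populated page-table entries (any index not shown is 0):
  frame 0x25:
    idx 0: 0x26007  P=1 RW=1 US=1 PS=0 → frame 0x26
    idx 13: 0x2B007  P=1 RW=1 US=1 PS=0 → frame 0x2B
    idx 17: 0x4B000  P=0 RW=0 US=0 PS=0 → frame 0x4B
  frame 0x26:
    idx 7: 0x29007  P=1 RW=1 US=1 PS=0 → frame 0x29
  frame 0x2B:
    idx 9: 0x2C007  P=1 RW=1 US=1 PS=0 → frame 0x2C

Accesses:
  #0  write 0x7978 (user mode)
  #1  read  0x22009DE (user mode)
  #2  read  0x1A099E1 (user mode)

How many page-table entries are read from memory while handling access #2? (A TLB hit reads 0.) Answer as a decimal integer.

Trace:
#0 VA=0x7978 (w,user):
  L0 @0x25[0] → 0x26007  P=1,RW=1,US=1,PS=0
  L1 @0x26[7] → 0x29007  P=1,RW=1,US=1,PS=0
  → PA=0x29978  (2 entries read)
#1 VA=0x22009DE (r,user):
  L0 @0x25[17] → 0x4B000  P=0,RW=0,US=0,PS=0
  ✗ PAGE_NOT_PRESENT  [1 reads]
#2 VA=0x1A099E1 (r,user):
  L0 @0x25[13] → 0x2B007  P=1,RW=1,US=1,PS=0
  L1 @0x2B[9] → 0x2C007  P=1,RW=1,US=1,PS=0
  → PA=0x2C9E1  (2 entries read)

Entries read for #2: 2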